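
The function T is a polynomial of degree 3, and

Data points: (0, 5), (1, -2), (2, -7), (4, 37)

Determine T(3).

2

Write T(m) = am³ + bm² + cm + d; the 4 given values yield a linear system in the 4 coefficients.
Solving, T(m) = 2m³ - 5m² - 4m + 5.
Then T(3) = 2.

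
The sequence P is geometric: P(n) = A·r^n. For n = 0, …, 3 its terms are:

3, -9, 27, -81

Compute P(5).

Consecutive ratio: -9/3 = -3, and 27/(-9) = -3, so r = -3.
Then A·(-3)^0 = 3 gives A = 3, and P(n) = 3·(-3)^n.
P(5) = 3·(-3)^5 = -729.

-729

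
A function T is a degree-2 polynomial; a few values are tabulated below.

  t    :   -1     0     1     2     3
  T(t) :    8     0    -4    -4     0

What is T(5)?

First differences: -8, -4, 0, 4. Second differences: 4, 4, 4.
Level-2 differences are constant, so T has degree 2.
Fitting a degree-2 polynomial gives T(t) = 2t² - 6t.
Then T(5) = 20.

20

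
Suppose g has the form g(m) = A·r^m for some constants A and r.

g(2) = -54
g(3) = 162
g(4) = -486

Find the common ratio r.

Consecutive ratio: 162/(-54) = -3, and -486/162 = -3, so r = -3.
Then A·(-3)^2 = -54 gives A = -6, and g(m) = -6·(-3)^m.

-3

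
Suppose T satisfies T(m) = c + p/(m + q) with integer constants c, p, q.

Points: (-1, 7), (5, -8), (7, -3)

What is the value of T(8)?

-2

(T(m) − c)(m + q) = p for each data point; the three points give a linear system in c and q, then p follows.
Solving: c = 2, q = -3, p = -20, so T(m) = 2 − 20/(m − 3).
Then T(8) = 2 − 20/5 = -2.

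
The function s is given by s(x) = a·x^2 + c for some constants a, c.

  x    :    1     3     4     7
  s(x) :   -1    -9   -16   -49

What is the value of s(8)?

From s(1) = -1 and s(3) = -9: 1a + c = -1 and 9a + c = -9.
Subtracting: 8a = -8, so a = -1; then c = -1 − (-1)·1 = 0.
So s(x) = -1x² + 0, and s(8) = -64.

-64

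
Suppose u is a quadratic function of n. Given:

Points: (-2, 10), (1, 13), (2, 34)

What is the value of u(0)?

Write u(n) = an² + bn + c; the 3 given values yield a linear system in the 3 coefficients.
Solving, u(n) = 5n² + 6n + 2.
Then u(0) = 2.

2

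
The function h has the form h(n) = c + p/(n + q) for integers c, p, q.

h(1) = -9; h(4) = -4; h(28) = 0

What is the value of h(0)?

(h(n) − c)(n + q) = p for each data point; the three points give a linear system in c and q, then p follows.
Solving: c = 1, q = 2, p = -30, so h(n) = 1 − 30/(n + 2).
Then h(0) = 1 − 30/2 = -14.

-14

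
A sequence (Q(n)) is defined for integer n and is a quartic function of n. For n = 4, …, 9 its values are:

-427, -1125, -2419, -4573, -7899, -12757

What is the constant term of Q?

First differences: -698, -1294, -2154, -3326, -4858. Second differences: -596, -860, -1172, -1532. Third differences: -264, -312, -360. Fourth differences: -48, -48.
Level-4 differences are constant, so Q has degree 4.
Fitting a degree-4 polynomial gives Q(n) = -2n^4 + 4n² + 4n + 5.
The constant term is Q(0) = 5.

5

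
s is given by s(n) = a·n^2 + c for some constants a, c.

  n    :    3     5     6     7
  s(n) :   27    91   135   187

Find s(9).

315

From s(3) = 27 and s(5) = 91: 9a + c = 27 and 25a + c = 91.
Subtracting: 16a = 64, so a = 4; then c = 27 − 4·9 = -9.
So s(n) = 4n² − 9, and s(9) = 315.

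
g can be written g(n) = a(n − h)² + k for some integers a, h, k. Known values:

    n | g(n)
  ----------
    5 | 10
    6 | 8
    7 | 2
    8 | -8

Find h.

5

First differences -2, -6, -10; second difference -4 = 2a, so a = -2.
Expanding, the n-coefficient is −2ah = 4h; matching it to the data gives h = 5, and then k = 10.
So g(n) = -2(n − 5)² + 10.
Hence h = 5.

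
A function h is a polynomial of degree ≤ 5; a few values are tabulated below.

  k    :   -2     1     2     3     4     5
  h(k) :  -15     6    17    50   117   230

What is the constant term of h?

Write h(k) = ak^5 + bk^4 + ck³ + dk² + ek + p; the 6 given values yield a linear system in the 6 coefficients.
Solving, the top 2 coefficients vanish, and h(k) = 2k³ - k² + 5.
The constant term is h(0) = 5.

5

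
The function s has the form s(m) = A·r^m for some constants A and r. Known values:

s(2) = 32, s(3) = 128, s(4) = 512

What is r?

4

Consecutive ratio: 128/32 = 4, and 512/128 = 4, so r = 4.
Then A·4^2 = 32 gives A = 2, and s(m) = 2·4^m.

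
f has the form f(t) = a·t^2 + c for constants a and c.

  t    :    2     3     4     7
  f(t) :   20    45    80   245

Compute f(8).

From f(2) = 20 and f(3) = 45: 4a + c = 20 and 9a + c = 45.
Subtracting: 5a = 25, so a = 5; then c = 20 − 5·4 = 0.
So f(t) = 5t² + 0, and f(8) = 320.

320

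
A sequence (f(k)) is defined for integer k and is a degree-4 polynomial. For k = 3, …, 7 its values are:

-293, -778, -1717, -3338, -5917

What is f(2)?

Write f(k) = ak^4 + bk³ + ck² + dk + e; the 5 given values yield a linear system in the 5 coefficients.
Solving, f(k) = -2k^4 - 2k³ - 9k² + 2k - 2.
Then f(2) = -82.

-82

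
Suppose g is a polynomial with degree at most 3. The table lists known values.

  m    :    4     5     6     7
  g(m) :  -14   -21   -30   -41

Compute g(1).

-5

First differences: -7, -9, -11. Second differences: -2, -2.
Level-2 differences are constant, so g has degree 2.
Fitting a degree-2 polynomial gives g(m) = -m² + 2m - 6.
Then g(1) = -5.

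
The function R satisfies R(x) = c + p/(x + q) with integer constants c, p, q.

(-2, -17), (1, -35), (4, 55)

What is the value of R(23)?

-2

(R(x) − c)(x + q) = p for each data point; the three points give a linear system in c and q, then p follows.
Solving: c = -5, q = -3, p = 60, so R(x) = -5 + 60/(x − 3).
Then R(23) = -5 + 60/20 = -2.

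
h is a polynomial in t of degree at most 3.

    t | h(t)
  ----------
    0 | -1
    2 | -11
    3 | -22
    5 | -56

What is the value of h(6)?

-79

Write h(t) = at³ + bt² + ct + d; the 4 given values yield a linear system in the 4 coefficients.
Solving, the leading coefficient vanishes, and h(t) = -2t² - t - 1.
Then h(6) = -79.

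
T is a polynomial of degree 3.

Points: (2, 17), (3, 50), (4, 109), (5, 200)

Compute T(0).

Write T(x) = ax³ + bx² + cx + d; the 4 given values yield a linear system in the 4 coefficients.
Solving, T(x) = x³ + 4x² - 6x + 5.
Then T(0) = 5.

5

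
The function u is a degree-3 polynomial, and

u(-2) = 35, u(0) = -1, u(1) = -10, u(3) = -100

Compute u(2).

-37

Write u(x) = ax³ + bx² + cx + d; the 4 given values yield a linear system in the 4 coefficients.
Solving, u(x) = -3x³ - 6x - 1.
Then u(2) = -37.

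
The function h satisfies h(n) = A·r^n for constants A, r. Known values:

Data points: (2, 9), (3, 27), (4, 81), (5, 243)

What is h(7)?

2187

Consecutive ratio: 27/9 = 3, and 81/27 = 3, so r = 3.
Then A·3^2 = 9 gives A = 1, and h(n) = 1·3^n.
h(7) = 1·3^7 = 2187.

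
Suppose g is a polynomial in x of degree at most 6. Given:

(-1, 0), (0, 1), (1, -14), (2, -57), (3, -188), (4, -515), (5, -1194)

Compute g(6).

-2429

Write g(x) = ax^6 + bx^5 + cx^4 + dx³ + ex² + px + q; the 7 given values yield a linear system in the 7 coefficients.
Solving, the top 2 coefficients vanish, and g(x) = -2x^4 + 2x³ - 6x² - 9x + 1.
Then g(6) = -2429.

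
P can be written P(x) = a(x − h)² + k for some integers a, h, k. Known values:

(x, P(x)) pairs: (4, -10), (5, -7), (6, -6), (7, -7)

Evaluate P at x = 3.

First differences 3, 1, -1; second difference -2 = 2a, so a = -1.
Expanding, the x-coefficient is −2ah = 2h; matching it to the data gives h = 6, and then k = -6.
So P(x) = -1(x − 6)² − 6.
P(3) = -1·(-3)² − 6 = -15.

-15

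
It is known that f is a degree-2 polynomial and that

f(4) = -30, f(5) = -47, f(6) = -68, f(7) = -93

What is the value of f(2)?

-8

First differences: -17, -21, -25. Second differences: -4, -4.
Level-2 differences are constant, so f has degree 2.
Fitting a degree-2 polynomial gives f(n) = -2n² + n - 2.
Then f(2) = -8.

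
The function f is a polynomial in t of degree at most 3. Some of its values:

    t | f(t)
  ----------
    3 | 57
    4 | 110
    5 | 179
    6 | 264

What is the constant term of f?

First differences: 53, 69, 85. Second differences: 16, 16.
Level-2 differences are constant, so f has degree 2.
Fitting a degree-2 polynomial gives f(t) = 8t² - 3t - 6.
The constant term is f(0) = -6.

-6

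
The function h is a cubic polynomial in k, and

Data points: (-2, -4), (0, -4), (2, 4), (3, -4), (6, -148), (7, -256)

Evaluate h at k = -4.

Write h(k) = ak³ + bk² + ck + d; the 6 given values yield a linear system in the 4 coefficients.
Solving, h(k) = -k³ + k² + 6k - 4.
Then h(-4) = 52.

52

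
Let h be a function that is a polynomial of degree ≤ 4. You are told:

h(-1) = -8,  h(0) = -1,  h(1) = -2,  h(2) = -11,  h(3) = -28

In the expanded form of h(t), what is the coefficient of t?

3

First differences: 7, -1, -9, -17. Second differences: -8, -8, -8.
Level-2 differences are constant, so h has degree 2.
Fitting a degree-2 polynomial gives h(t) = -4t² + 3t - 1.
The coefficient of t is 3.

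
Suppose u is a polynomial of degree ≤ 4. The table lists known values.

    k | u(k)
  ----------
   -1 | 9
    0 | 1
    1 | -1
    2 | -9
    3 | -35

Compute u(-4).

189

First differences: -8, -2, -8, -26. Second differences: 6, -6, -18. Third differences: -12, -12.
Level-3 differences are constant, so u has degree 3.
Fitting a degree-3 polynomial gives u(k) = -2k³ + 3k² - 3k + 1.
Then u(-4) = 189.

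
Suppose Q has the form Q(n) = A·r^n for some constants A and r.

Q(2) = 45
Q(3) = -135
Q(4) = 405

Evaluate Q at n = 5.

-1215

Consecutive ratio: -135/45 = -3, and 405/(-135) = -3, so r = -3.
Then A·(-3)^2 = 45 gives A = 5, and Q(n) = 5·(-3)^n.
Q(5) = 5·(-3)^5 = -1215.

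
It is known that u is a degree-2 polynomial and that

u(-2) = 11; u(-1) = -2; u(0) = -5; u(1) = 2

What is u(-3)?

First differences: -13, -3, 7. Second differences: 10, 10.
Level-2 differences are constant, so u has degree 2.
Fitting a degree-2 polynomial gives u(k) = 5k² + 2k - 5.
Then u(-3) = 34.

34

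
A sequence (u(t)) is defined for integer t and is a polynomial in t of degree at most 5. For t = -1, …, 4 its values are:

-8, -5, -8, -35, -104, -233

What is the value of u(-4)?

127

Write u(t) = at^5 + bt^4 + ct³ + dt² + et + p; the 6 given values yield a linear system in the 6 coefficients.
Solving, the top 2 coefficients vanish, and u(t) = -3t³ - 3t² + 3t - 5.
Then u(-4) = 127.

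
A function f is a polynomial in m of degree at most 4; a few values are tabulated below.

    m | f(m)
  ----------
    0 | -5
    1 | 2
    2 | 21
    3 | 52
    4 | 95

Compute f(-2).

17

First differences: 7, 19, 31, 43. Second differences: 12, 12, 12.
Level-2 differences are constant, so f has degree 2.
Fitting a degree-2 polynomial gives f(m) = 6m² + m - 5.
Then f(-2) = 17.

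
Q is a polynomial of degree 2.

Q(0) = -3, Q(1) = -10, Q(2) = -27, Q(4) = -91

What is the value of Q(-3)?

Write Q(t) = at² + bt + c; the 4 given values yield a linear system in the 3 coefficients.
Solving, Q(t) = -5t² - 2t - 3.
Then Q(-3) = -42.

-42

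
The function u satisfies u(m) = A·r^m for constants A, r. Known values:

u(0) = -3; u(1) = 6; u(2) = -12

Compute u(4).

Consecutive ratio: 6/(-3) = -2, and -12/6 = -2, so r = -2.
Then A·(-2)^0 = -3 gives A = -3, and u(m) = -3·(-2)^m.
u(4) = -3·(-2)^4 = -48.

-48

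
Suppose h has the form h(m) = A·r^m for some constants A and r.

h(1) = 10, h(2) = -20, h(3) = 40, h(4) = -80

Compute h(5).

160

Consecutive ratio: -20/10 = -2, and 40/(-20) = -2, so r = -2.
Then A·(-2)^1 = 10 gives A = -5, and h(m) = -5·(-2)^m.
h(5) = -5·(-2)^5 = 160.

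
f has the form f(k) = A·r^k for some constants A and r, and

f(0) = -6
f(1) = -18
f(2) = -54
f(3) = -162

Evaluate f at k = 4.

Consecutive ratio: -18/(-6) = 3, and -54/(-18) = 3, so r = 3.
Then A·3^0 = -6 gives A = -6, and f(k) = -6·3^k.
f(4) = -6·3^4 = -486.

-486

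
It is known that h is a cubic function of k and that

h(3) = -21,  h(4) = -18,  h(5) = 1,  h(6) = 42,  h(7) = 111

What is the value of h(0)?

Write h(k) = ak³ + bk² + ck + d; the 5 given values yield a linear system in the 4 coefficients.
Solving, h(k) = k³ - 4k² - 6k + 6.
Then h(0) = 6.

6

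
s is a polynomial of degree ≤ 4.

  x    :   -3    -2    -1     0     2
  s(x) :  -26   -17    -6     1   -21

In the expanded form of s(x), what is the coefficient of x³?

-1

Write s(x) = ax^4 + bx³ + cx² + dx + e; the 5 given values yield a linear system in the 5 coefficients.
Solving, the leading coefficient vanishes, and s(x) = -x³ - 5x² + 3x + 1.
The coefficient of x³ is -1.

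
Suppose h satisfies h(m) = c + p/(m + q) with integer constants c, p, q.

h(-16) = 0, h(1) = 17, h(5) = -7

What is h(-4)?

(h(m) − c)(m + q) = p for each data point; the three points give a linear system in c and q, then p follows.
Solving: c = -1, q = -2, p = -18, so h(m) = -1 − 18/(m − 2).
Then h(-4) = -1 − 18/(-6) = 2.

2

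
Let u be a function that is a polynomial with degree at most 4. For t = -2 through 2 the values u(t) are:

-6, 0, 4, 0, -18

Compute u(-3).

-8

First differences: 6, 4, -4, -18. Second differences: -2, -8, -14. Third differences: -6, -6.
Level-3 differences are constant, so u has degree 3.
Fitting a degree-3 polynomial gives u(t) = -t³ - 4t² + t + 4.
Then u(-3) = -8.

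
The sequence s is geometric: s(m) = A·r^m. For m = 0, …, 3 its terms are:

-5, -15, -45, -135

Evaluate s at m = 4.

Consecutive ratio: -15/(-5) = 3, and -45/(-15) = 3, so r = 3.
Then A·3^0 = -5 gives A = -5, and s(m) = -5·3^m.
s(4) = -5·3^4 = -405.

-405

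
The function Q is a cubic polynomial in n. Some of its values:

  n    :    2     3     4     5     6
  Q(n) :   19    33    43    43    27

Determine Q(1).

7

Write Q(n) = an³ + bn² + cn + d; the 5 given values yield a linear system in the 4 coefficients.
Solving, Q(n) = -n³ + 7n² - 2n + 3.
Then Q(1) = 7.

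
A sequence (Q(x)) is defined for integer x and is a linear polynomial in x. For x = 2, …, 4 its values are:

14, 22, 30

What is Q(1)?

First differences: 8, 8.
Level-1 differences are constant, so Q has degree 1.
Fitting a degree-1 polynomial gives Q(x) = 8x - 2.
Then Q(1) = 6.

6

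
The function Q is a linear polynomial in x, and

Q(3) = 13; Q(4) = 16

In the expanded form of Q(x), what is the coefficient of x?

3

Write Q(x) = ax + b; the 2 given values yield a linear system in the 2 coefficients.
Solving, Q(x) = 3x + 4.
The coefficient of x is 3.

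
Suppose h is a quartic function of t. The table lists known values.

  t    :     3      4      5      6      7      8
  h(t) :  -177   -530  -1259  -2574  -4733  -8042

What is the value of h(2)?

First differences: -353, -729, -1315, -2159, -3309. Second differences: -376, -586, -844, -1150. Third differences: -210, -258, -306. Fourth differences: -48, -48.
Level-4 differences are constant, so h has degree 4.
Fitting a degree-4 polynomial gives h(t) = -2t^4 + t³ - 6t² + 2t + 6.
Then h(2) = -38.

-38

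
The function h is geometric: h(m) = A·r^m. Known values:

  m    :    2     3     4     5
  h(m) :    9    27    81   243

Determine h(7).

2187

Consecutive ratio: 27/9 = 3, and 81/27 = 3, so r = 3.
Then A·3^2 = 9 gives A = 1, and h(m) = 1·3^m.
h(7) = 1·3^7 = 2187.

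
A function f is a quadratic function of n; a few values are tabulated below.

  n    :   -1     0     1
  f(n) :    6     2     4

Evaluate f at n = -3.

32

Write f(n) = an² + bn + c; the 3 given values yield a linear system in the 3 coefficients.
Solving, f(n) = 3n² - n + 2.
Then f(-3) = 32.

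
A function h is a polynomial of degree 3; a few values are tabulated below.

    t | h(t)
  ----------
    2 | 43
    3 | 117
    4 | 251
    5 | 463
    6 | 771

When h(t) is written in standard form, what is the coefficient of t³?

First differences: 74, 134, 212, 308. Second differences: 60, 78, 96. Third differences: 18, 18.
Level-3 differences are constant, so h has degree 3.
Fitting a degree-3 polynomial gives h(t) = 3t³ + 3t² + 2t + 3.
The coefficient of t³ is 3.

3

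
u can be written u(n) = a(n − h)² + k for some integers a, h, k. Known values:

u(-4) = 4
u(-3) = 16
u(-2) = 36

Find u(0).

100

First differences 12, 20; second difference 8 = 2a, so a = 4.
Expanding, the n-coefficient is −2ah = -8h; matching it to the data gives h = -5, and then k = 0.
So u(n) = 4(n + 5)² + 0.
u(0) = 4·5² + 0 = 100.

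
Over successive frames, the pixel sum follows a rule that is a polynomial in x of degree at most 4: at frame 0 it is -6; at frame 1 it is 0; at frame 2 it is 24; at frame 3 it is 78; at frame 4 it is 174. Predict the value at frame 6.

Write the value at x as P(x).
First differences: 6, 24, 54, 96. Second differences: 18, 30, 42. Third differences: 12, 12.
Level-3 differences are constant, so P has degree 3.
Fitting a degree-3 polynomial gives P(x) = 2x³ + 3x² + x - 6.
Then P(6) = 540.

540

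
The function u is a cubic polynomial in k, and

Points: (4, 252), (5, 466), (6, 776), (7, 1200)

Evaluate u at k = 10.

Write u(k) = ak³ + bk² + ck + d; the 4 given values yield a linear system in the 4 coefficients.
Solving, u(k) = 3k³ + 3k² + 4k - 4.
Then u(10) = 3336.

3336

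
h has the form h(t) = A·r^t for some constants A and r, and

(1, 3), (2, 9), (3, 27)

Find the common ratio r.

Consecutive ratio: 9/3 = 3, and 27/9 = 3, so r = 3.
Then A·3^1 = 3 gives A = 1, and h(t) = 1·3^t.

3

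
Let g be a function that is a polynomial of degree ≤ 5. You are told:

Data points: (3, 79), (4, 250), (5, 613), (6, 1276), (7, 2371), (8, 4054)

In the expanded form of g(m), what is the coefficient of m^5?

0

First differences: 171, 363, 663, 1095, 1683. Second differences: 192, 300, 432, 588. Third differences: 108, 132, 156. Fourth differences: 24, 24.
Level-4 differences are constant, so g has degree 4.
Fitting a degree-4 polynomial gives g(m) = m^4 - m² + 3m - 2.
The coefficient of m^5 is 0.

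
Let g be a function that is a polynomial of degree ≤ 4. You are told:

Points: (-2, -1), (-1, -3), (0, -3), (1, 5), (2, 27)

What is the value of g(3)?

69

Write g(t) = at^4 + bt³ + ct² + dt + e; the 5 given values yield a linear system in the 5 coefficients.
Solving, the leading coefficient vanishes, and g(t) = t³ + 4t² + 3t - 3.
Then g(3) = 69.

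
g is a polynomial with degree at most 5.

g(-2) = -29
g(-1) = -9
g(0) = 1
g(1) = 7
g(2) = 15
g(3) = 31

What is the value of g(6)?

First differences: 20, 10, 6, 8, 16. Second differences: -10, -4, 2, 8. Third differences: 6, 6, 6.
Level-3 differences are constant, so g has degree 3.
Fitting a degree-3 polynomial gives g(t) = t³ - 2t² + 7t + 1.
Then g(6) = 187.

187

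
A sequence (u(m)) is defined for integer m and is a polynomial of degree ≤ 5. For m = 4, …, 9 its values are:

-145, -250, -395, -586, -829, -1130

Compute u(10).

-1495

Write u(m) = am^5 + bm^4 + cm³ + dm² + em + p; the 6 given values yield a linear system in the 6 coefficients.
Solving, the top 2 coefficients vanish, and u(m) = -m³ - 5m² + m - 5.
Then u(10) = -1495.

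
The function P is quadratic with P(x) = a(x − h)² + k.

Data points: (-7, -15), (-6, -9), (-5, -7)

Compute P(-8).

-25

First differences 6, 2; second difference -4 = 2a, so a = -2.
Expanding, the x-coefficient is −2ah = 4h; matching it to the data gives h = -5, and then k = -7.
So P(x) = -2(x + 5)² − 7.
P(-8) = -2·(-3)² − 7 = -25.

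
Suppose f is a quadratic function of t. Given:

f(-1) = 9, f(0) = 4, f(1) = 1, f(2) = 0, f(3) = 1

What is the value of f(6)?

First differences: -5, -3, -1, 1. Second differences: 2, 2, 2.
Level-2 differences are constant, so f has degree 2.
Fitting a degree-2 polynomial gives f(t) = t² - 4t + 4.
Then f(6) = 16.

16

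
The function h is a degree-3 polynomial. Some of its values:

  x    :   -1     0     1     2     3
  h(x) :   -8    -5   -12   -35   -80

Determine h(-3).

-20

Write h(x) = ax³ + bx² + cx + d; the 5 given values yield a linear system in the 4 coefficients.
Solving, h(x) = -x³ - 5x² - x - 5.
Then h(-3) = -20.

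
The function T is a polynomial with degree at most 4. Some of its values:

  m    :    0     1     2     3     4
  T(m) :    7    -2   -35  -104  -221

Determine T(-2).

1

Write T(m) = am^4 + bm³ + cm² + dm + e; the 5 given values yield a linear system in the 5 coefficients.
Solving, the leading coefficient vanishes, and T(m) = -2m³ - 6m² - m + 7.
Then T(-2) = 1.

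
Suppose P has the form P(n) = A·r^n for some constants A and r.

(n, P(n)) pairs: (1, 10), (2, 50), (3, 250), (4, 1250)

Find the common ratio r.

Consecutive ratio: 50/10 = 5, and 250/50 = 5, so r = 5.
Then A·5^1 = 10 gives A = 2, and P(n) = 2·5^n.

5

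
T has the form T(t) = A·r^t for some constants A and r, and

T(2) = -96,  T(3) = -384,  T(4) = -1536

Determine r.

4

Consecutive ratio: -384/(-96) = 4, and -1536/(-384) = 4, so r = 4.
Then A·4^2 = -96 gives A = -6, and T(t) = -6·4^t.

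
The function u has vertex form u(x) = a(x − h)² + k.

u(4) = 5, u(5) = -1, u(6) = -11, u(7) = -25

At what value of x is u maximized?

First differences -6, -10, -14; second difference -4 = 2a, so a = -2.
Expanding, the x-coefficient is −2ah = 4h; matching it to the data gives h = 3, and then k = 7.
So u(x) = -2(x − 3)² + 7.
Hence h = 3.

3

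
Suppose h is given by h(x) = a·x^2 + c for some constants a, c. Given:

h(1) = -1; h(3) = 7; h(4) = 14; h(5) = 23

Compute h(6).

From h(1) = -1 and h(3) = 7: 1a + c = -1 and 9a + c = 7.
Subtracting: 8a = 8, so a = 1; then c = -1 − 1·1 = -2.
So h(x) = 1x² − 2, and h(6) = 34.

34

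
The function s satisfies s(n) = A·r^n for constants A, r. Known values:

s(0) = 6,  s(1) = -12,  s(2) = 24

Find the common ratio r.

Consecutive ratio: -12/6 = -2, and 24/(-12) = -2, so r = -2.
Then A·(-2)^0 = 6 gives A = 6, and s(n) = 6·(-2)^n.

-2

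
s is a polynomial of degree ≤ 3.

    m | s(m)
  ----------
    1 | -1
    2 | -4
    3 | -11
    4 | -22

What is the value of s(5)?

-37

Write s(m) = am³ + bm² + cm + d; the 4 given values yield a linear system in the 4 coefficients.
Solving, the leading coefficient vanishes, and s(m) = -2m² + 3m - 2.
Then s(5) = -37.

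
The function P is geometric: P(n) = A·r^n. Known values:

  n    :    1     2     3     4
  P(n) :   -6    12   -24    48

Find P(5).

-96

Consecutive ratio: 12/(-6) = -2, and -24/12 = -2, so r = -2.
Then A·(-2)^1 = -6 gives A = 3, and P(n) = 3·(-2)^n.
P(5) = 3·(-2)^5 = -96.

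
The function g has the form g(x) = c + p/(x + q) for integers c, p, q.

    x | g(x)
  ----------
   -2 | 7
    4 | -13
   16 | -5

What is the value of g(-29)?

-2

(g(x) − c)(x + q) = p for each data point; the three points give a linear system in c and q, then p follows.
Solving: c = -3, q = -1, p = -30, so g(x) = -3 − 30/(x − 1).
Then g(-29) = -3 − 30/(-30) = -2.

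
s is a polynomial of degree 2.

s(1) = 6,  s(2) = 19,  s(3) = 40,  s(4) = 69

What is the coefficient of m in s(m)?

First differences: 13, 21, 29. Second differences: 8, 8.
Level-2 differences are constant, so s has degree 2.
Fitting a degree-2 polynomial gives s(m) = 4m² + m + 1.
The coefficient of m is 1.

1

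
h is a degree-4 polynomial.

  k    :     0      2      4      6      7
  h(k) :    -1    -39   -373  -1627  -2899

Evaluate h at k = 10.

Write h(k) = ak^4 + bk³ + ck² + dk + e; the 5 given values yield a linear system in the 5 coefficients.
Solving, h(k) = -k^4 - k³ - 3k² - k - 1.
Then h(10) = -11311.

-11311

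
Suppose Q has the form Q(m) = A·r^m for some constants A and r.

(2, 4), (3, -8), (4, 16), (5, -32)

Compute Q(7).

-128

Consecutive ratio: -8/4 = -2, and 16/(-8) = -2, so r = -2.
Then A·(-2)^2 = 4 gives A = 1, and Q(m) = 1·(-2)^m.
Q(7) = 1·(-2)^7 = -128.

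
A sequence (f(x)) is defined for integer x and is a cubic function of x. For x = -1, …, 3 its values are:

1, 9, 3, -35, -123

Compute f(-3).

15

First differences: 8, -6, -38, -88. Second differences: -14, -32, -50. Third differences: -18, -18.
Level-3 differences are constant, so f has degree 3.
Fitting a degree-3 polynomial gives f(x) = -3x³ - 7x² + 4x + 9.
Then f(-3) = 15.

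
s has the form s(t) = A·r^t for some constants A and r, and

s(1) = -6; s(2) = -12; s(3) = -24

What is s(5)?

-96

Consecutive ratio: -12/(-6) = 2, and -24/(-12) = 2, so r = 2.
Then A·2^1 = -6 gives A = -3, and s(t) = -3·2^t.
s(5) = -3·2^5 = -96.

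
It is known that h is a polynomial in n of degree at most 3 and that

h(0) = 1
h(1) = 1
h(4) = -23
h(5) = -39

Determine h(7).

-83

Write h(n) = an³ + bn² + cn + d; the 4 given values yield a linear system in the 4 coefficients.
Solving, the leading coefficient vanishes, and h(n) = -2n² + 2n + 1.
Then h(7) = -83.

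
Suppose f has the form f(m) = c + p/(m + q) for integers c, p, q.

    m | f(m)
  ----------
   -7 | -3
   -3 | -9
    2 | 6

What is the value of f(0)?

(f(m) − c)(m + q) = p for each data point; the three points give a linear system in c and q, then p follows.
Solving: c = 0, q = 1, p = 18, so f(m) = 18/(m + 1).
Then f(0) = 0 + 18/1 = 18.

18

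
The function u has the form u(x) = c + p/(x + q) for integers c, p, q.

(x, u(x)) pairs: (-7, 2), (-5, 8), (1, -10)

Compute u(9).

-6

(u(x) − c)(x + q) = p for each data point; the three points give a linear system in c and q, then p follows.
Solving: c = -4, q = 3, p = -24, so u(x) = -4 − 24/(x + 3).
Then u(9) = -4 − 24/12 = -6.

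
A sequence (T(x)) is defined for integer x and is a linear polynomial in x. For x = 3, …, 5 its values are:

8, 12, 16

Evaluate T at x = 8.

Write T(x) = ax + b; the 3 given values yield a linear system in the 2 coefficients.
Solving, T(x) = 4x - 4.
Then T(8) = 28.

28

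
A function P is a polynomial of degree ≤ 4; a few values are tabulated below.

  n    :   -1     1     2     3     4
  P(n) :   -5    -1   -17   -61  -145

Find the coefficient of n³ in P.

-2

Write P(n) = an^4 + bn³ + cn² + dn + e; the 5 given values yield a linear system in the 5 coefficients.
Solving, the leading coefficient vanishes, and P(n) = -2n³ - 2n² + 4n - 1.
The coefficient of n³ is -2.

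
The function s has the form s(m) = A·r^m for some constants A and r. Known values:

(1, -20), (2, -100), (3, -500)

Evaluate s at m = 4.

Consecutive ratio: -100/(-20) = 5, and -500/(-100) = 5, so r = 5.
Then A·5^1 = -20 gives A = -4, and s(m) = -4·5^m.
s(4) = -4·5^4 = -2500.

-2500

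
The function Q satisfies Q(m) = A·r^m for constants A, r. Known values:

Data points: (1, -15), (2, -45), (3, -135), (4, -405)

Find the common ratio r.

Consecutive ratio: -45/(-15) = 3, and -135/(-45) = 3, so r = 3.
Then A·3^1 = -15 gives A = -5, and Q(m) = -5·3^m.

3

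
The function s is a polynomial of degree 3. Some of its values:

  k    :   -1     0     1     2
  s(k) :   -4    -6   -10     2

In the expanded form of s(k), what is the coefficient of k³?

3

Write s(k) = ak³ + bk² + ck + d; the 4 given values yield a linear system in the 4 coefficients.
Solving, s(k) = 3k³ - k² - 6k - 6.
The coefficient of k³ is 3.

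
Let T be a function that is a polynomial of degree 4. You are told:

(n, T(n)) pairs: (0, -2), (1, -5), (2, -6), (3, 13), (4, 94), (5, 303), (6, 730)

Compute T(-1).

First differences: -3, -1, 19, 81, 209, 427. Second differences: 2, 20, 62, 128, 218. Third differences: 18, 42, 66, 90. Fourth differences: 24, 24, 24.
Level-4 differences are constant, so T has degree 4.
Fitting a degree-4 polynomial gives T(n) = n^4 - 3n³ + 3n² - 4n - 2.
Then T(-1) = 9.

9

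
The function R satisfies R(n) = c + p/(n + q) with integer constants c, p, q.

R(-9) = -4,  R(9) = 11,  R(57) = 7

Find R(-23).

3

(R(n) − c)(n + q) = p for each data point; the three points give a linear system in c and q, then p follows.
Solving: c = 6, q = 3, p = 60, so R(n) = 6 + 60/(n + 3).
Then R(-23) = 6 + 60/(-20) = 3.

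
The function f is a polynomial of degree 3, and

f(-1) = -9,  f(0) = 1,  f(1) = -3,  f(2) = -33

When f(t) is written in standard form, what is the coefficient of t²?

Write f(t) = at³ + bt² + ct + d; the 4 given values yield a linear system in the 4 coefficients.
Solving, f(t) = -2t³ - 7t² + 5t + 1.
The coefficient of t² is -7.

-7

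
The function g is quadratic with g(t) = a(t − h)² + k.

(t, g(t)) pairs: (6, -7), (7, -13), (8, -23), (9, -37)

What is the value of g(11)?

First differences -6, -10, -14; second difference -4 = 2a, so a = -2.
Expanding, the t-coefficient is −2ah = 4h; matching it to the data gives h = 5, and then k = -5.
So g(t) = -2(t − 5)² − 5.
g(11) = -2·6² − 5 = -77.

-77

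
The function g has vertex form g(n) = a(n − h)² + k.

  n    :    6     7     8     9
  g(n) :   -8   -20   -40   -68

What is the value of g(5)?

First differences -12, -20, -28; second difference -8 = 2a, so a = -4.
Expanding, the n-coefficient is −2ah = 8h; matching it to the data gives h = 5, and then k = -4.
So g(n) = -4(n − 5)² − 4.
g(5) = -4·0² − 4 = -4.

-4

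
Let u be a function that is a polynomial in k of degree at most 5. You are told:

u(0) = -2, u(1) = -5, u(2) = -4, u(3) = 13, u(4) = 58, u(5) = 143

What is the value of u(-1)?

First differences: -3, 1, 17, 45, 85. Second differences: 4, 16, 28, 40. Third differences: 12, 12, 12.
Level-3 differences are constant, so u has degree 3.
Fitting a degree-3 polynomial gives u(k) = 2k³ - 4k² - k - 2.
Then u(-1) = -7.

-7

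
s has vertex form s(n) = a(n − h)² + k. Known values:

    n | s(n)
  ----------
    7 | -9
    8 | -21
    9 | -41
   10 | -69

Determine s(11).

-105

First differences -12, -20, -28; second difference -8 = 2a, so a = -4.
Expanding, the n-coefficient is −2ah = 8h; matching it to the data gives h = 6, and then k = -5.
So s(n) = -4(n − 6)² − 5.
s(11) = -4·5² − 5 = -105.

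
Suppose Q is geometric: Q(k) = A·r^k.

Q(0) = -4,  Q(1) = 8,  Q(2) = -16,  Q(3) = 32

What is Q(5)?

Consecutive ratio: 8/(-4) = -2, and -16/8 = -2, so r = -2.
Then A·(-2)^0 = -4 gives A = -4, and Q(k) = -4·(-2)^k.
Q(5) = -4·(-2)^5 = 128.

128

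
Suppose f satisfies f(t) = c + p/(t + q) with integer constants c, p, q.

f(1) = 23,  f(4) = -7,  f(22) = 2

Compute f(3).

-17

(f(t) − c)(t + q) = p for each data point; the three points give a linear system in c and q, then p follows.
Solving: c = 3, q = -2, p = -20, so f(t) = 3 − 20/(t − 2).
Then f(3) = 3 − 20/1 = -17.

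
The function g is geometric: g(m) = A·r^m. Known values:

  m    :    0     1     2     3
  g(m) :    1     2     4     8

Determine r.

2

Consecutive ratio: 2/1 = 2, and 4/2 = 2, so r = 2.
Then A·2^0 = 1 gives A = 1, and g(m) = 1·2^m.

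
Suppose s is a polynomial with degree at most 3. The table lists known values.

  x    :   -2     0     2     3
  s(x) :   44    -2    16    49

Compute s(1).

-1

Write s(x) = ax³ + bx² + cx + d; the 4 given values yield a linear system in the 4 coefficients.
Solving, the leading coefficient vanishes, and s(x) = 8x² - 7x - 2.
Then s(1) = -1.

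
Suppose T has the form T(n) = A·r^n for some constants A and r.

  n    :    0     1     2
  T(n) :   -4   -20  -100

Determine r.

Consecutive ratio: -20/(-4) = 5, and -100/(-20) = 5, so r = 5.
Then A·5^0 = -4 gives A = -4, and T(n) = -4·5^n.

5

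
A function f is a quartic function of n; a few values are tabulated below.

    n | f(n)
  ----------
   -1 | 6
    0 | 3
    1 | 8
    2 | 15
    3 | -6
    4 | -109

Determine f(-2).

Write f(n) = an^4 + bn³ + cn² + dn + e; the 6 given values yield a linear system in the 5 coefficients.
Solving, f(n) = -n^4 + n³ + 5n² + 3.
Then f(-2) = -1.

-1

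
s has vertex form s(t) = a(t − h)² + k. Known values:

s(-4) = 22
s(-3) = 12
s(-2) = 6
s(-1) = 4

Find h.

-1

First differences -10, -6, -2; second difference 4 = 2a, so a = 2.
Expanding, the t-coefficient is −2ah = -4h; matching it to the data gives h = -1, and then k = 4.
So s(t) = 2(t + 1)² + 4.
Hence h = -1.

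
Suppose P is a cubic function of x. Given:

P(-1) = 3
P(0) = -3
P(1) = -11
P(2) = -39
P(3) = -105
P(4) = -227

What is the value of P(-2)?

25

First differences: -6, -8, -28, -66, -122. Second differences: -2, -20, -38, -56. Third differences: -18, -18, -18.
Level-3 differences are constant, so P has degree 3.
Fitting a degree-3 polynomial gives P(x) = -3x³ - x² - 4x - 3.
Then P(-2) = 25.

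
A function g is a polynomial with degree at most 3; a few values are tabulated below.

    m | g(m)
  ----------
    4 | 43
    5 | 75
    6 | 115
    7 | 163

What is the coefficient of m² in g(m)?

4

First differences: 32, 40, 48. Second differences: 8, 8.
Level-2 differences are constant, so g has degree 2.
Fitting a degree-2 polynomial gives g(m) = 4m² - 4m - 5.
The coefficient of m² is 4.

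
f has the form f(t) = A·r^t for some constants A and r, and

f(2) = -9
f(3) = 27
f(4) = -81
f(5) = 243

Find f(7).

Consecutive ratio: 27/(-9) = -3, and -81/27 = -3, so r = -3.
Then A·(-3)^2 = -9 gives A = -1, and f(t) = -1·(-3)^t.
f(7) = -1·(-3)^7 = 2187.

2187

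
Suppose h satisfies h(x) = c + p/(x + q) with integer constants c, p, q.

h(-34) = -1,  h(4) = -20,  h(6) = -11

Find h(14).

-5

(h(x) − c)(x + q) = p for each data point; the three points give a linear system in c and q, then p follows.
Solving: c = -2, q = -2, p = -36, so h(x) = -2 − 36/(x − 2).
Then h(14) = -2 − 36/12 = -5.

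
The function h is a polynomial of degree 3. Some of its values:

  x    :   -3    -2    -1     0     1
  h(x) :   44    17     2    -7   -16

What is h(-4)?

Write h(x) = ax³ + bx² + cx + d; the 5 given values yield a linear system in the 4 coefficients.
Solving, h(x) = -x³ - 8x - 7.
Then h(-4) = 89.

89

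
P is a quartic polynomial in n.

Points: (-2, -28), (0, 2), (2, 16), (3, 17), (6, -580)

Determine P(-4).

Write P(n) = an^4 + bn³ + cn² + dn + e; the 5 given values yield a linear system in the 5 coefficients.
Solving, P(n) = -n^4 + 3n³ + 2n² - n + 2.
Then P(-4) = -410.

-410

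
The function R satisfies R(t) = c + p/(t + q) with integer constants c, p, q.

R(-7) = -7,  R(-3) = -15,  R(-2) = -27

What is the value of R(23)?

(R(t) − c)(t + q) = p for each data point; the three points give a linear system in c and q, then p follows.
Solving: c = -3, q = 1, p = 24, so R(t) = -3 + 24/(t + 1).
Then R(23) = -3 + 24/24 = -2.

-2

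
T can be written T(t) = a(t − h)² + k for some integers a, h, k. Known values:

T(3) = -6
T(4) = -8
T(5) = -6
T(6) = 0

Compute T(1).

10

First differences -2, 2, 6; second difference 4 = 2a, so a = 2.
Expanding, the t-coefficient is −2ah = -4h; matching it to the data gives h = 4, and then k = -8.
So T(t) = 2(t − 4)² − 8.
T(1) = 2·(-3)² − 8 = 10.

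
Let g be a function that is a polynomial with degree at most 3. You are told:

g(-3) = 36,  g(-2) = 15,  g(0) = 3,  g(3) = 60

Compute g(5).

148

Write g(x) = ax³ + bx² + cx + d; the 4 given values yield a linear system in the 4 coefficients.
Solving, the leading coefficient vanishes, and g(x) = 5x² + 4x + 3.
Then g(5) = 148.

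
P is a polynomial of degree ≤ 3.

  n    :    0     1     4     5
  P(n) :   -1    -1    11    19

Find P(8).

55

Write P(n) = an³ + bn² + cn + d; the 4 given values yield a linear system in the 4 coefficients.
Solving, the leading coefficient vanishes, and P(n) = n² - n - 1.
Then P(8) = 55.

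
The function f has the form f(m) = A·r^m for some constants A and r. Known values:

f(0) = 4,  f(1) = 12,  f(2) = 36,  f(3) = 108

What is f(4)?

324

Consecutive ratio: 12/4 = 3, and 36/12 = 3, so r = 3.
Then A·3^0 = 4 gives A = 4, and f(m) = 4·3^m.
f(4) = 4·3^4 = 324.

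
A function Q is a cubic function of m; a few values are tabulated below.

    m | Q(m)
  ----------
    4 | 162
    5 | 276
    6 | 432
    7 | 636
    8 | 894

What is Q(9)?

1212

Write Q(m) = am³ + bm² + cm + d; the 5 given values yield a linear system in the 4 coefficients.
Solving, Q(m) = m³ + 6m² - m + 6.
Then Q(9) = 1212.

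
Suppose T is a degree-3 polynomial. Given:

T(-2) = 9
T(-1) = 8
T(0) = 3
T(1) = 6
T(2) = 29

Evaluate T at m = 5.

338

Write T(m) = am³ + bm² + cm + d; the 5 given values yield a linear system in the 4 coefficients.
Solving, T(m) = 2m³ + 4m² - 3m + 3.
Then T(5) = 338.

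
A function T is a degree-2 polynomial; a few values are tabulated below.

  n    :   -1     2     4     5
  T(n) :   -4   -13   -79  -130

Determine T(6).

Write T(n) = an² + bn + c; the 4 given values yield a linear system in the 3 coefficients.
Solving, T(n) = -6n² + 3n + 5.
Then T(6) = -193.

-193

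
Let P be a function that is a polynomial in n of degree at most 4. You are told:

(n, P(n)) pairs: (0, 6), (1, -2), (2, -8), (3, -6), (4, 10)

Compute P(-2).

Write P(n) = an^4 + bn³ + cn² + dn + e; the 5 given values yield a linear system in the 5 coefficients.
Solving, the leading coefficient vanishes, and P(n) = n³ - 2n² - 7n + 6.
Then P(-2) = 4.

4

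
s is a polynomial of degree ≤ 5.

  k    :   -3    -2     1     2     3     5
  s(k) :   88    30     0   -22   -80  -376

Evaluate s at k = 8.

-1540

Write s(k) = ak^5 + bk^4 + ck³ + dk² + ek + p; the 6 given values yield a linear system in the 6 coefficients.
Solving, the top 2 coefficients vanish, and s(k) = -3k³ - k + 4.
Then s(8) = -1540.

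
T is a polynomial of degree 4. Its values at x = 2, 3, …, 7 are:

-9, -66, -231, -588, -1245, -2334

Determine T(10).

First differences: -57, -165, -357, -657, -1089. Second differences: -108, -192, -300, -432. Third differences: -84, -108, -132. Fourth differences: -24, -24.
Level-4 differences are constant, so T has degree 4.
Fitting a degree-4 polynomial gives T(x) = -x^4 + x² + 3x - 3.
Then T(10) = -9873.

-9873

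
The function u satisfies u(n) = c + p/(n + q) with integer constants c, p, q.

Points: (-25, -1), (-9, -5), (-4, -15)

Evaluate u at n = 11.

(u(n) − c)(n + q) = p for each data point; the three points give a linear system in c and q, then p follows.
Solving: c = 1, q = 1, p = 48, so u(n) = 1 + 48/(n + 1).
Then u(11) = 1 + 48/12 = 5.

5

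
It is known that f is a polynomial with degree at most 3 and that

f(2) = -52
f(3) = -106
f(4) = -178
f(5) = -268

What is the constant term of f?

2

Write f(t) = at³ + bt² + ct + d; the 4 given values yield a linear system in the 4 coefficients.
Solving, the leading coefficient vanishes, and f(t) = -9t² - 9t + 2.
The constant term is f(0) = 2.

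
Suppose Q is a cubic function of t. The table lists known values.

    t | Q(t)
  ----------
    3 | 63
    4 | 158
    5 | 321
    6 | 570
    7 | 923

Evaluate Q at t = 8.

1398

First differences: 95, 163, 249, 353. Second differences: 68, 86, 104. Third differences: 18, 18.
Level-3 differences are constant, so Q has degree 3.
Fitting a degree-3 polynomial gives Q(t) = 3t³ - 2t² - 2t + 6.
Then Q(8) = 1398.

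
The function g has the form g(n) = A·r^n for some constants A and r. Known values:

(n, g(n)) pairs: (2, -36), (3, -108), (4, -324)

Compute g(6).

-2916

Consecutive ratio: -108/(-36) = 3, and -324/(-108) = 3, so r = 3.
Then A·3^2 = -36 gives A = -4, and g(n) = -4·3^n.
g(6) = -4·3^6 = -2916.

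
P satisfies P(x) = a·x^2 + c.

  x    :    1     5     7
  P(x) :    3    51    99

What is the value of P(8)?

129

From P(1) = 3 and P(5) = 51: 1a + c = 3 and 25a + c = 51.
Subtracting: 24a = 48, so a = 2; then c = 3 − 2·1 = 1.
So P(x) = 2x² + 1, and P(8) = 129.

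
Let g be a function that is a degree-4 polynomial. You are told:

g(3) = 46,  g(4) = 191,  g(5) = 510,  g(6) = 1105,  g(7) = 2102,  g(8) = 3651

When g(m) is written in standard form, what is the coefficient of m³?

-1

First differences: 145, 319, 595, 997, 1549. Second differences: 174, 276, 402, 552. Third differences: 102, 126, 150. Fourth differences: 24, 24.
Level-4 differences are constant, so g has degree 4.
Fitting a degree-4 polynomial gives g(m) = m^4 - m³ + 2m² - 7m - 5.
The coefficient of m³ is -1.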